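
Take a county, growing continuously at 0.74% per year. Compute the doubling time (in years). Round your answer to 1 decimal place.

doubling time ≈ 93.7 years

doubling time = ln(2) / |r| = 0.69315 / 0.0074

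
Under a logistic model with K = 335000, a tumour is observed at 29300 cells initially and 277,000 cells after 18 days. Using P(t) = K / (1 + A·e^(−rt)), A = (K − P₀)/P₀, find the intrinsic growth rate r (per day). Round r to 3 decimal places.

A = (335000 − 29300)/29300 = 10.43345
277000 = 335000/(1 + 10.43345·e^(−r·18)) → e^(−18r) = (1.20939 − 1)/10.43345 = 0.020069
r = −ln(0.020069)/18 = 3.90859/18

r ≈ 0.217 per day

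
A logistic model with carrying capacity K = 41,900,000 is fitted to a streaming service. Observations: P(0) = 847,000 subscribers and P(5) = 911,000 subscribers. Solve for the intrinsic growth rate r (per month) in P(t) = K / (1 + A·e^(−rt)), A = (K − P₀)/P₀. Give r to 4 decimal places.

r ≈ 0.0149 per month

A = (41900000 − 847000)/847000 = 48.46871
911000 = 41900000/(1 + 48.46871·e^(−r·5)) → e^(−5r) = (45.99341 − 1)/48.46871 = 0.928298
r = −ln(0.928298)/5 = 0.0744/5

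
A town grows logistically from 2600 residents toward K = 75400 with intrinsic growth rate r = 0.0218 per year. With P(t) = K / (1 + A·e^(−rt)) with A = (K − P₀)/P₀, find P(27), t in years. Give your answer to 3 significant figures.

≈ 4,560 residents

A = (75400 − 2600)/2600 = 28
P(27) = 75400 / (1 + 28·e^(−0.0218·27)) = 75400 / (1 + 28·0.555104)
= 75400 / 16.54291 ≈ 4557.84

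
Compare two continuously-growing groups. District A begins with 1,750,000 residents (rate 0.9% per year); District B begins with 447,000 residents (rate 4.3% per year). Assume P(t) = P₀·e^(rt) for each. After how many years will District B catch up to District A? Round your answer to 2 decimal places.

1750000·e^(0.009t) = 447000·e^(0.043t)
1750000/447000 = e^((0.043 − 0.009)t) → ln(3.91499) = 0.034·t
t = 1.36481 / 0.034

t ≈ 40.14 years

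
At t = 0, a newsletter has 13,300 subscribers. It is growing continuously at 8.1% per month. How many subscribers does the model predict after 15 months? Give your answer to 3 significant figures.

P(15) = 13300 · e^(0.081·15) = 13300 · e^(1.215)
= 13300 · 3.37029 ≈ 44824.91

≈ 44,800 subscribers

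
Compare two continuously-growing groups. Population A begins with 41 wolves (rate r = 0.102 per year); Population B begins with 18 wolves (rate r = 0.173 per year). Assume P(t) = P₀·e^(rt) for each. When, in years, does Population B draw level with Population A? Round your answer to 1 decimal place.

t ≈ 11.6 years

41·e^(0.102t) = 18·e^(0.173t)
41/18 = e^((0.173 − 0.102)t) → ln(2.27778) = 0.071·t
t = 0.8232 / 0.071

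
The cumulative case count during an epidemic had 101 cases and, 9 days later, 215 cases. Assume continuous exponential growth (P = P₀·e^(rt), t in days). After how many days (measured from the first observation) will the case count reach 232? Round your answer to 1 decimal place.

t ≈ 9.9 days

r = ln(215/101) / 9 ≈ 0.083946 per day
t = ln(232/101) / r = 0.83162 / 0.083946 ≈ 9.907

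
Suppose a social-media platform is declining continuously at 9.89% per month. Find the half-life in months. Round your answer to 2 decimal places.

half-life = ln(2) / |r| = 0.69315 / 0.0989

half-life ≈ 7.01 months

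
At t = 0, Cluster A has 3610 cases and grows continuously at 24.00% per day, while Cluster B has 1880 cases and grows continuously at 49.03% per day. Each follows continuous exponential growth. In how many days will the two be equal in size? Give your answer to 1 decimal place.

3610·e^(0.24t) = 1880·e^(0.4903t)
3610/1880 = e^((0.4903 − 0.24)t) → ln(1.92021) = 0.2503·t
t = 0.65244 / 0.2503

t ≈ 2.6 days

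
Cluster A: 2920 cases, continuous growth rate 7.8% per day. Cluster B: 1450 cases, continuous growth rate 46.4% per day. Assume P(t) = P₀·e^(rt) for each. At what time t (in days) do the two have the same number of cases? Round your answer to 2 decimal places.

t ≈ 1.81 days

2920·e^(0.078t) = 1450·e^(0.464t)
2920/1450 = e^((0.464 − 0.078)t) → ln(2.01379) = 0.386·t
t = 0.70002 / 0.386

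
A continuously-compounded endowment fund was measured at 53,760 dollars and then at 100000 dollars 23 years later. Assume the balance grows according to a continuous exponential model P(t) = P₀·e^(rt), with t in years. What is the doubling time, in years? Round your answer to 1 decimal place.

doubling time ≈ 25.7 years

r = ln(100000/53760) / 23 = ln(1.86012) / 23 ≈ 0.026984 per year
doubling time = ln 2 / |r| = 0.69315 / 0.026984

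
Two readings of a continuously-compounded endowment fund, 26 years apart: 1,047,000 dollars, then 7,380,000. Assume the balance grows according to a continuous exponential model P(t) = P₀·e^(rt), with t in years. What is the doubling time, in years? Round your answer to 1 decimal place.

doubling time ≈ 9.2 years

r = ln(7380000/1047000) / 26 = ln(7.04871) / 26 ≈ 0.075109 per year
doubling time = ln 2 / |r| = 0.69315 / 0.075109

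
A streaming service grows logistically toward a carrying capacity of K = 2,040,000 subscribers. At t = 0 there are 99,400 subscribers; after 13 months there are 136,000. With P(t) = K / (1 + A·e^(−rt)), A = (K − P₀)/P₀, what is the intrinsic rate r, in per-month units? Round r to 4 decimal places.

A = (2040000 − 99400)/99400 = 19.52314
136000 = 2040000/(1 + 19.52314·e^(−r·13)) → e^(−13r) = (15 − 1)/19.52314 = 0.717098
r = −ln(0.717098)/13 = 0.33254/13

r ≈ 0.0256 per month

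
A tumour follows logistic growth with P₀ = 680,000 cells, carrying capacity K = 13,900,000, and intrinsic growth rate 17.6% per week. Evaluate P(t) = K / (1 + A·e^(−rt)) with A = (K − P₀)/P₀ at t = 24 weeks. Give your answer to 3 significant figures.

A = (13900000 − 680000)/680000 = 19.44118
P(24) = 13900000 / (1 + 19.44118·e^(−0.176·24)) = 13900000 / (1 + 19.44118·0.01464)
= 13900000 / 1.28462 ≈ 10820335.66

≈ 10,800,000 cells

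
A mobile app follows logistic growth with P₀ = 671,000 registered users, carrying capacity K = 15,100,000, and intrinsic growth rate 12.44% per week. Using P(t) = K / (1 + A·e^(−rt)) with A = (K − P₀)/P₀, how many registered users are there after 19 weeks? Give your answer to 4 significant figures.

≈ 4,995,000 registered users

A = (15100000 − 671000)/671000 = 21.50373
P(19) = 15100000 / (1 + 21.50373·e^(−0.1244·19)) = 15100000 / (1 + 21.50373·0.094081)
= 15100000 / 3.02309 ≈ 4994888.78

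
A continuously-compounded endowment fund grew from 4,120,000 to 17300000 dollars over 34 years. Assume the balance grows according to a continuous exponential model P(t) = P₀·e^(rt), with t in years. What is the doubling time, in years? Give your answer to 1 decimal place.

doubling time ≈ 16.4 years

r = ln(17300000/4120000) / 34 = ln(4.19903) / 34 ≈ 0.042202 per year
doubling time = ln 2 / |r| = 0.69315 / 0.042202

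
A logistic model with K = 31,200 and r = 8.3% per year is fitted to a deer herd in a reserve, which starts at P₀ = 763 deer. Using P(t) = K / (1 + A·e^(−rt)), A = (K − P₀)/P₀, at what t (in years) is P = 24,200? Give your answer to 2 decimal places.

A = (31200 − 763)/763 = 39.89122
24200 = 31200/(1 + 39.89122·e^(−0.083t)) → 1 + 39.89122·e^(−0.083t) = 1.28926
e^(−0.083t) = 0.007251 → t = ln(137.90964)/0.083 = 4.9266/0.083

t ≈ 59.36 years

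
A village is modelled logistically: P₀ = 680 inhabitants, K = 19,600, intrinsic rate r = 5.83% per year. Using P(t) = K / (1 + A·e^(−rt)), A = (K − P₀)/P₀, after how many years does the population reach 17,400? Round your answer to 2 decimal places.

A = (19600 − 680)/680 = 27.82353
17400 = 19600/(1 + 27.82353·e^(−0.0583t)) → 1 + 27.82353·e^(−0.0583t) = 1.12644
e^(−0.0583t) = 0.004544 → t = ln(220.05882)/0.0583 = 5.39389/0.0583

t ≈ 92.52 years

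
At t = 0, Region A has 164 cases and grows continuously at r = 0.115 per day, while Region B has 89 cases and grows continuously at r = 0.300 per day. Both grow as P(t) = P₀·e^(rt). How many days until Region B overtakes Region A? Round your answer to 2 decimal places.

t ≈ 3.30 days

164·e^(0.115t) = 89·e^(0.3t)
164/89 = e^((0.3 − 0.115)t) → ln(1.8427) = 0.185·t
t = 0.61123 / 0.185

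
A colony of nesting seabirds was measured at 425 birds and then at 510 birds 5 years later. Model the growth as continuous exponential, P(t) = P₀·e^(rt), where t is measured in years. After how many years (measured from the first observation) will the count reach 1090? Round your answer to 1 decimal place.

r = ln(510/425) / 5 ≈ 0.036464 per year
t = ln(1090/425) / r = 0.94184 / 0.036464 ≈ 25.829

t ≈ 25.8 years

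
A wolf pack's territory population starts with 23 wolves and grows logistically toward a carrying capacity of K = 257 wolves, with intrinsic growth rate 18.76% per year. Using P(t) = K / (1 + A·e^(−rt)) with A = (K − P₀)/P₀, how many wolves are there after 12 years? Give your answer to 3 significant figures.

≈ 124 wolves

A = (257 − 23)/23 = 10.17391
P(12) = 257 / (1 + 10.17391·e^(−0.1876·12)) = 257 / (1 + 10.17391·0.105273)
= 257 / 2.07104 ≈ 124.09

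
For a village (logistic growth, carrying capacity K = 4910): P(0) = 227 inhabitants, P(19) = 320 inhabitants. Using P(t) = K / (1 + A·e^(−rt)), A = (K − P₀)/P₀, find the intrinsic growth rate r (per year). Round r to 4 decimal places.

r ≈ 0.0191 per year

A = (4910 − 227)/227 = 20.62996
320 = 4910/(1 + 20.62996·e^(−r·19)) → e^(−19r) = (15.34375 − 1)/20.62996 = 0.695287
r = −ln(0.695287)/19 = 0.36343/19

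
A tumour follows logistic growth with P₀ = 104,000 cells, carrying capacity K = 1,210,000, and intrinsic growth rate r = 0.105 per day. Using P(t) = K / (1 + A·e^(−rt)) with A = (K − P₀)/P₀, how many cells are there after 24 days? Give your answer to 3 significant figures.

≈ 652,000 cells

A = (1210000 − 104000)/104000 = 10.63462
P(24) = 1210000 / (1 + 10.63462·e^(−0.105·24)) = 1210000 / (1 + 10.63462·0.08046)
= 1210000 / 1.85566 ≈ 652060.17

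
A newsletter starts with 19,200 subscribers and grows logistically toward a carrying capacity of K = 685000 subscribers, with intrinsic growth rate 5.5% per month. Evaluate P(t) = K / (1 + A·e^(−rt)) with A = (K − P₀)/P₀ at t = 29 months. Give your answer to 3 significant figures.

A = (685000 − 19200)/19200 = 34.67708
P(29) = 685000 / (1 + 34.67708·e^(−0.055·29)) = 685000 / (1 + 34.67708·0.202909)
= 685000 / 8.03628 ≈ 85238.49

≈ 85,200 subscribers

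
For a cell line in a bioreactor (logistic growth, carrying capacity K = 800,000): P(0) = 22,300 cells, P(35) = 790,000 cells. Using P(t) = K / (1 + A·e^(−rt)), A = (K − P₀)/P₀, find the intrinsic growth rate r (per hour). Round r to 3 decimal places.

r ≈ 0.226 per hour

A = (800000 − 22300)/22300 = 34.87444
790000 = 800000/(1 + 34.87444·e^(−r·35)) → e^(−35r) = (1.01266 − 1)/34.87444 = 0.000363
r = −ln(0.000363)/35 = 7.9212/35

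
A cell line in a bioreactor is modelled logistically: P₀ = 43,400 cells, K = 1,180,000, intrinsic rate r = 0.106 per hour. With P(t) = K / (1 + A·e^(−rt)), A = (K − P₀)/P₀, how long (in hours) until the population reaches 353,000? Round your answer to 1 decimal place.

t ≈ 22.8 hours

A = (1180000 − 43400)/43400 = 26.18894
353000 = 1180000/(1 + 26.18894·e^(−0.106t)) → 1 + 26.18894·e^(−0.106t) = 3.34278
e^(−0.106t) = 0.089457 → t = ln(11.17859)/0.106 = 2.414/0.106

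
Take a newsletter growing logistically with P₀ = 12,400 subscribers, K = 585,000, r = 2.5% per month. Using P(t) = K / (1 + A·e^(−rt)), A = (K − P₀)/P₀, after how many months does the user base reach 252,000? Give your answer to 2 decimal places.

A = (585000 − 12400)/12400 = 46.17742
252000 = 585000/(1 + 46.17742·e^(−0.025t)) → 1 + 46.17742·e^(−0.025t) = 2.32143
e^(−0.025t) = 0.028616 → t = ln(34.94507)/0.025 = 3.55378/0.025

t ≈ 142.15 months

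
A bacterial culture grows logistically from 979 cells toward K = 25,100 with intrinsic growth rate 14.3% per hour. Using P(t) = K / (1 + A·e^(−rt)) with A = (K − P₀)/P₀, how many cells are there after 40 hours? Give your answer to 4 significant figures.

A = (25100 − 979)/979 = 24.63841
P(40) = 25100 / (1 + 24.63841·e^(−0.143·40)) = 25100 / (1 + 24.63841·0.00328)
= 25100 / 1.08081 ≈ 23223.39

≈ 23,220 cells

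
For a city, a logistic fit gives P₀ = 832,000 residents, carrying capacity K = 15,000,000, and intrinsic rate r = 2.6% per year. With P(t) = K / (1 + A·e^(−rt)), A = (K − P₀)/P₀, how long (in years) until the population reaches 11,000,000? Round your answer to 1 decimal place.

A = (15000000 − 832000)/832000 = 17.02885
11000000 = 15000000/(1 + 17.02885·e^(−0.026t)) → 1 + 17.02885·e^(−0.026t) = 1.36364
e^(−0.026t) = 0.021354 → t = ln(46.82933)/0.026 = 3.84651/0.026

t ≈ 147.9 years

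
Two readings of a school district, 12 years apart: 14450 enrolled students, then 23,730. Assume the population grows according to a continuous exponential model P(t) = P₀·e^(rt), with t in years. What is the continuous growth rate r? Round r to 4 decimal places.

r ≈ 0.0413 per year

23730 = 14450 · e^(r·12)
e^(12r) = 23730/14450 = 1.64221
r = ln(1.64221) / 12 = 0.49605 / 12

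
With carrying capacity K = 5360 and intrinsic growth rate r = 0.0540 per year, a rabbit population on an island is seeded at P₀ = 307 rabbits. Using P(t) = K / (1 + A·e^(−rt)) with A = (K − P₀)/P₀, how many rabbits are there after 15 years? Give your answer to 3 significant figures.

≈ 644 rabbits

A = (5360 − 307)/307 = 16.45928
P(15) = 5360 / (1 + 16.45928·e^(−0.054·15)) = 5360 / (1 + 16.45928·0.444858)
= 5360 / 8.32204 ≈ 644.07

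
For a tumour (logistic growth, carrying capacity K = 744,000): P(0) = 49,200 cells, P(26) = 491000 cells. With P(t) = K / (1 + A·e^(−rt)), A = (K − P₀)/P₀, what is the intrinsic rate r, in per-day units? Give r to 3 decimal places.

A = (744000 − 49200)/49200 = 14.12195
491000 = 744000/(1 + 14.12195·e^(−r·26)) → e^(−26r) = (1.51527 − 1)/14.12195 = 0.036488
r = −ln(0.036488)/26 = 3.31079/26

r ≈ 0.127 per day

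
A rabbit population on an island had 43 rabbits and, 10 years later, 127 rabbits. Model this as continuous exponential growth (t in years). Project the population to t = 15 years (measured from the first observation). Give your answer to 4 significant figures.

r = ln(127/43) / 10 ≈ 0.108299 per year
P(15) = 43 · e^(0.108299·15) = 43 · 5.07578 ≈ 218.26

≈ 218.3 rabbits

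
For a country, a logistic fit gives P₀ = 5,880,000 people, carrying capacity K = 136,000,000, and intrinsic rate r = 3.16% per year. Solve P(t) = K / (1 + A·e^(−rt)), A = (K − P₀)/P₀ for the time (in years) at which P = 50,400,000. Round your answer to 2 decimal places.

t ≈ 81.24 years

A = (136000000 − 5880000)/5880000 = 22.12925
50400000 = 136000000/(1 + 22.12925·e^(−0.0316t)) → 1 + 22.12925·e^(−0.0316t) = 2.69841
e^(−0.0316t) = 0.07675 → t = ln(13.02937)/0.0316 = 2.56721/0.0316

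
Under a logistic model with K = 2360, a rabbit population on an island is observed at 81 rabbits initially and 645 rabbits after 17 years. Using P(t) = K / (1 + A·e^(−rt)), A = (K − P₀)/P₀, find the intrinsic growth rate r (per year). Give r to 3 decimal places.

A = (2360 − 81)/81 = 28.1358
645 = 2360/(1 + 28.1358·e^(−r·17)) → e^(−17r) = (3.65891 − 1)/28.1358 = 0.094503
r = −ln(0.094503)/17 = 2.35912/17

r ≈ 0.139 per year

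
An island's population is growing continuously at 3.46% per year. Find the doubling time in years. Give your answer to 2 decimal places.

doubling time ≈ 20.03 years

doubling time = ln(2) / |r| = 0.69315 / 0.0346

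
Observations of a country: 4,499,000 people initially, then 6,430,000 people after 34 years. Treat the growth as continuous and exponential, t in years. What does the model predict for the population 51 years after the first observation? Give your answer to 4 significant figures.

r = ln(6430000/4499000) / 34 ≈ 0.010504 per year
P(51) = 4499000 · e^(0.010504·51) = 4499000 · 1.70861 ≈ 7687028

≈ 7,687,000 people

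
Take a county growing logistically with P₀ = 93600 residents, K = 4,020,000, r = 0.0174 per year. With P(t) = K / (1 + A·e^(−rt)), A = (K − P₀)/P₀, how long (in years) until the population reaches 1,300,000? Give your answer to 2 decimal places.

A = (4020000 − 93600)/93600 = 41.94872
1300000 = 4020000/(1 + 41.94872·e^(−0.0174t)) → 1 + 41.94872·e^(−0.0174t) = 3.09231
e^(−0.0174t) = 0.049878 → t = ln(20.04902)/0.0174 = 2.99818/0.0174

t ≈ 172.31 years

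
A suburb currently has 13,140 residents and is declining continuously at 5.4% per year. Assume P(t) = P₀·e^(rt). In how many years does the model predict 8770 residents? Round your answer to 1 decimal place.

8770 = 13140 · e^(-0.054·t)
t = ln(8770/13140) / -0.054 = ln(0.66743) / -0.054 = -0.40432 / -0.054

t ≈ 7.5 years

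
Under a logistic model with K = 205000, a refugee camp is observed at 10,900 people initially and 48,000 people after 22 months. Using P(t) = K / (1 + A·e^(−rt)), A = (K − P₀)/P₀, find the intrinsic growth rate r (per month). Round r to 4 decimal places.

A = (205000 − 10900)/10900 = 17.80734
48000 = 205000/(1 + 17.80734·e^(−r·22)) → e^(−22r) = (4.27083 − 1)/17.80734 = 0.183679
r = −ln(0.183679)/22 = 1.69457/22

r ≈ 0.0770 per month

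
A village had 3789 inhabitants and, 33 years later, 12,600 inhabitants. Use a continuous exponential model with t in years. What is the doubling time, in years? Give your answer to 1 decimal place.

r = ln(12600/3789) / 33 = ln(3.32542) / 33 ≈ 0.036412 per year
doubling time = ln 2 / |r| = 0.69315 / 0.036412

doubling time ≈ 19.0 years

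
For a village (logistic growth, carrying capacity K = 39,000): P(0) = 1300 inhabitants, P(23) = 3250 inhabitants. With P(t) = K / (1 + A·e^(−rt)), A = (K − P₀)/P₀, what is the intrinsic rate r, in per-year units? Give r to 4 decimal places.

A = (39000 − 1300)/1300 = 29
3250 = 39000/(1 + 29·e^(−r·23)) → e^(−23r) = (12 − 1)/29 = 0.37931
r = −ln(0.37931)/23 = 0.9694/23

r ≈ 0.0421 per year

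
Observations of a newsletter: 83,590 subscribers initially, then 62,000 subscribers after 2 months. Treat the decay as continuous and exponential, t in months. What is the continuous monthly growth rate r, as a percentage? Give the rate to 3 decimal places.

62000 = 83590 · e^(r·2)
e^(2r) = 62000/83590 = 0.74172
r = ln(0.74172) / 2 = -0.29879 / 2

r ≈ -14.939% per month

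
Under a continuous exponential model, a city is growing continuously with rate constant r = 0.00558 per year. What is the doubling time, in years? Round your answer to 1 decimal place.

doubling time = ln(2) / |r| = 0.69315 / 0.00558

doubling time ≈ 124.2 years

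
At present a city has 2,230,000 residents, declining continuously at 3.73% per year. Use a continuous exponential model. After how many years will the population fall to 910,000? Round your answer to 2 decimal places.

t ≈ 24.03 years

910000 = 2230000 · e^(-0.0373·t)
t = ln(910000/2230000) / -0.0373 = ln(0.40807) / -0.0373 = -0.89631 / -0.0373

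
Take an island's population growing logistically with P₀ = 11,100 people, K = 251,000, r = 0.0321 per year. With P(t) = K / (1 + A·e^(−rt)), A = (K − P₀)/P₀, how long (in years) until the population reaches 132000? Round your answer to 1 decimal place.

t ≈ 99.0 years

A = (251000 − 11100)/11100 = 21.61261
132000 = 251000/(1 + 21.61261·e^(−0.0321t)) → 1 + 21.61261·e^(−0.0321t) = 1.90152
e^(−0.0321t) = 0.041712 → t = ln(23.97365)/0.0321 = 3.17696/0.0321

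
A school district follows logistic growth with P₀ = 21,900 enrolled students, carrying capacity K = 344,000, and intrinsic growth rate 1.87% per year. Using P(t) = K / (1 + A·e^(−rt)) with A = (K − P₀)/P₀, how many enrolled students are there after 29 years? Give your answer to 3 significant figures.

A = (344000 − 21900)/21900 = 14.70776
P(29) = 344000 / (1 + 14.70776·e^(−0.0187·29)) = 344000 / (1 + 14.70776·0.581409)
= 344000 / 9.55123 ≈ 36016.29

≈ 36,000 enrolled students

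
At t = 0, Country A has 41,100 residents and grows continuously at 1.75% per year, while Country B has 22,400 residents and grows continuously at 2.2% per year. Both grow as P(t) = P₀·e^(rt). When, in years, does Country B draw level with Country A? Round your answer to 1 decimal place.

t ≈ 134.9 years

41100·e^(0.0175t) = 22400·e^(0.022t)
41100/22400 = e^((0.022 − 0.0175)t) → ln(1.83482) = 0.0045·t
t = 0.60695 / 0.0045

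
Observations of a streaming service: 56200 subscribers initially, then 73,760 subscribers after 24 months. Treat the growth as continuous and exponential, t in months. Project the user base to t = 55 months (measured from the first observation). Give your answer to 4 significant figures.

≈ 104,800 subscribers

r = ln(73760/56200) / 24 ≈ 0.011329 per month
P(55) = 56200 · e^(0.011329·55) = 56200 · 1.86471 ≈ 104796.51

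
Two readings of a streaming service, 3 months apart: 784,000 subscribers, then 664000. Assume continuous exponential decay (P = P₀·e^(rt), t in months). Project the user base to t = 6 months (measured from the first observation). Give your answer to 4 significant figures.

r = ln(664000/784000) / 3 ≈ -0.055376 per month
P(6) = 784000 · e^(-0.055376·6) = 784000 · 0.71731 ≈ 562367.35

≈ 562,400 subscribers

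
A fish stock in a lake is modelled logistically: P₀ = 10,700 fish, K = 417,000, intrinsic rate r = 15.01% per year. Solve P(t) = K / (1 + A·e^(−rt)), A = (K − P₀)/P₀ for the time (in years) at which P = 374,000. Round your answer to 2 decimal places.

t ≈ 38.64 years

A = (417000 − 10700)/10700 = 37.97196
374000 = 417000/(1 + 37.97196·e^(−0.1501t)) → 1 + 37.97196·e^(−0.1501t) = 1.11497
e^(−0.1501t) = 0.003028 → t = ln(330.26777)/0.1501 = 5.7999/0.1501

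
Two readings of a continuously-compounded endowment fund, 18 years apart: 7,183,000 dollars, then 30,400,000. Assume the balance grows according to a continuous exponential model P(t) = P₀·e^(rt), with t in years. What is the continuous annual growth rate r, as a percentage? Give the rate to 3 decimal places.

r ≈ 8.015% per year

30400000 = 7183000 · e^(r·18)
e^(18r) = 30400000/7183000 = 4.23221
r = ln(4.23221) / 18 = 1.44273 / 18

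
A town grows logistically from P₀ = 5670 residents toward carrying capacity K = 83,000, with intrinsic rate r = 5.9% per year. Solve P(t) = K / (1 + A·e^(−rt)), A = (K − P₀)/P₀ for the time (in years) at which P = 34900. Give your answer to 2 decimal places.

A = (83000 − 5670)/5670 = 13.63845
34900 = 83000/(1 + 13.63845·e^(−0.059t)) → 1 + 13.63845·e^(−0.059t) = 2.37822
e^(−0.059t) = 0.101054 → t = ln(9.89567)/0.059 = 2.2921/0.059

t ≈ 38.85 years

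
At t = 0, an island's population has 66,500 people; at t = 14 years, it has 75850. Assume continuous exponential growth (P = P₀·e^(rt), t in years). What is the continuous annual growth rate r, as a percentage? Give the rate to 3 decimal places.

75850 = 66500 · e^(r·14)
e^(14r) = 75850/66500 = 1.1406
r = ln(1.1406) / 14 = 0.13156 / 14

r ≈ 0.940% per year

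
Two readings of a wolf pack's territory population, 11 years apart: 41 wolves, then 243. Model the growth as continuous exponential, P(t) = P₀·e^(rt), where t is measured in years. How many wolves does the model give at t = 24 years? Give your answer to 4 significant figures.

r = ln(243/41) / 11 ≈ 0.161772 per year
P(24) = 41 · e^(0.161772·24) = 41 · 48.54651 ≈ 1990.41

≈ 1,990 wolves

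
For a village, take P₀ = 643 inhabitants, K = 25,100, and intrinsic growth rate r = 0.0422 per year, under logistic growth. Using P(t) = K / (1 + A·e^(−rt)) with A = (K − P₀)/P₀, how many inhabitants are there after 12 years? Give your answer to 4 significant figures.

≈ 1,049 inhabitants

A = (25100 − 643)/643 = 38.03577
P(12) = 25100 / (1 + 38.03577·e^(−0.0422·12)) = 25100 / (1 + 38.03577·0.602661)
= 25100 / 23.92268 ≈ 1049.21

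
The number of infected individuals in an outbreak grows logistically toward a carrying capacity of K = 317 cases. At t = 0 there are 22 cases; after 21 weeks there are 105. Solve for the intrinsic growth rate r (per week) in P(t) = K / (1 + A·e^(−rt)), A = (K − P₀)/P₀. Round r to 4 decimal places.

A = (317 − 22)/22 = 13.40909
105 = 317/(1 + 13.40909·e^(−r·21)) → e^(−21r) = (3.01905 − 1)/13.40909 = 0.150573
r = −ln(0.150573)/21 = 1.89331/21

r ≈ 0.0902 per week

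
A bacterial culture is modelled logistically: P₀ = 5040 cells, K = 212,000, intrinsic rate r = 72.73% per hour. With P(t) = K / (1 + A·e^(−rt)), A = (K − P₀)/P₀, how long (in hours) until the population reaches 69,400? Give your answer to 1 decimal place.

A = (212000 − 5040)/5040 = 41.06349
69400 = 212000/(1 + 41.06349·e^(−0.7273t)) → 1 + 41.06349·e^(−0.7273t) = 3.05476
e^(−0.7273t) = 0.050038 → t = ln(19.98462)/0.7273 = 2.99496/0.7273

t ≈ 4.1 hours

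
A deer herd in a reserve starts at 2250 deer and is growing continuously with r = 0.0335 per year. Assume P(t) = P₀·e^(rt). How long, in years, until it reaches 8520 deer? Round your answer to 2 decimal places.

t ≈ 39.75 years

8520 = 2250 · e^(0.0335·t)
t = ln(8520/2250) / 0.0335 = ln(3.78667) / 0.0335 = 1.33149 / 0.0335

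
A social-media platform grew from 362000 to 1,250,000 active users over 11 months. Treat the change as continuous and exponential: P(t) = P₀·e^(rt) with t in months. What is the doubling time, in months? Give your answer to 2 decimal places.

doubling time ≈ 6.15 months

r = ln(1250000/362000) / 11 = ln(3.45304) / 11 ≈ 0.11266 per month
doubling time = ln 2 / |r| = 0.69315 / 0.11266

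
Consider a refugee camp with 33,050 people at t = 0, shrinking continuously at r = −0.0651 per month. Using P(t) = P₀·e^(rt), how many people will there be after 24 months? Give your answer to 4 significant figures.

P(24) = 33050 · e^(-0.0651·24) = 33050 · e^(-1.5624)
= 33050 · 0.20963 ≈ 6928.35

≈ 6,928 people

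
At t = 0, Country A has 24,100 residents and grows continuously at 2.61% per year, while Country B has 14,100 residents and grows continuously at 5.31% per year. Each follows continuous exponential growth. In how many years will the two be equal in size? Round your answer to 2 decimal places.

24100·e^(0.0261t) = 14100·e^(0.0531t)
24100/14100 = e^((0.0531 − 0.0261)t) → ln(1.70922) = 0.027·t
t = 0.53604 / 0.027

t ≈ 19.85 years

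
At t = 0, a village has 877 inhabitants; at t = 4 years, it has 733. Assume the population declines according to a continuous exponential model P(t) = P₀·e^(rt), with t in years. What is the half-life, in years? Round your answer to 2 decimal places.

r = ln(733/877) / 4 = ln(0.8358) / 4 ≈ -0.04484 per year
half-life = ln 2 / |r| = 0.69315 / 0.04484

half-life ≈ 15.46 years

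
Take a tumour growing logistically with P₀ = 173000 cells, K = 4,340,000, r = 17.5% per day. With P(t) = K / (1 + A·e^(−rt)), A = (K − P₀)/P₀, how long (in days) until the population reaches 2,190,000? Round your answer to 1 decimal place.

A = (4340000 − 173000)/173000 = 24.08671
2190000 = 4340000/(1 + 24.08671·e^(−0.175t)) → 1 + 24.08671·e^(−0.175t) = 1.98174
e^(−0.175t) = 0.040758 → t = ln(24.53483)/0.175 = 3.20009/0.175

t ≈ 18.3 days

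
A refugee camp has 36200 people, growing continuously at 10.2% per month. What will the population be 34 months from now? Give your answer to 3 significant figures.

≈ 1,160,000 people

P(34) = 36200 · e^(0.102·34) = 36200 · e^(3.468)
= 36200 · 32.07253 ≈ 1161025.7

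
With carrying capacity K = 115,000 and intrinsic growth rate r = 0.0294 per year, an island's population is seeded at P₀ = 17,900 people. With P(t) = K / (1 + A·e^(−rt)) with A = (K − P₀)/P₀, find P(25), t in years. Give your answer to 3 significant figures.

≈ 31,900 people

A = (115000 − 17900)/17900 = 5.42458
P(25) = 115000 / (1 + 5.42458·e^(−0.0294·25)) = 115000 / (1 + 5.42458·0.479505)
= 115000 / 3.60112 ≈ 31934.54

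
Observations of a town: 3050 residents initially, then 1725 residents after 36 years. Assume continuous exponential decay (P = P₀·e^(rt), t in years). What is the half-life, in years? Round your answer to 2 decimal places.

r = ln(1725/3050) / 36 = ln(0.56557) / 36 ≈ -0.015831 per year
half-life = ln 2 / |r| = 0.69315 / 0.015831

half-life ≈ 43.78 years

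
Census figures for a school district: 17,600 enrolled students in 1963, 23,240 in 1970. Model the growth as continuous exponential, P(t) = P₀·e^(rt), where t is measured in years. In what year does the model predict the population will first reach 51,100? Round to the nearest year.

r = ln(23240/17600) / 7 = 0.27798/7 ≈ 0.039711 per year
t = ln(51100/17600) / r = 1.06589/0.039711 ≈ 26.84 years after 1963

year 1990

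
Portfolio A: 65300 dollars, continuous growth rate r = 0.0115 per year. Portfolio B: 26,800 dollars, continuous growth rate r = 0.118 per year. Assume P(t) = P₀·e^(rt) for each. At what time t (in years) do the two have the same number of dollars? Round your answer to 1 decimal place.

65300·e^(0.0115t) = 26800·e^(0.118t)
65300/26800 = e^((0.118 − 0.0115)t) → ln(2.43657) = 0.1065·t
t = 0.89059 / 0.1065

t ≈ 8.4 years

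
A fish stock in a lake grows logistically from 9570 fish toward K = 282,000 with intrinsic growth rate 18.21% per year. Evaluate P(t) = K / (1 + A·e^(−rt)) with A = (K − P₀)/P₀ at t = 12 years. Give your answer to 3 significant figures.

≈ 67,100 fish

A = (282000 − 9570)/9570 = 28.46708
P(12) = 282000 / (1 + 28.46708·e^(−0.1821·12)) = 282000 / (1 + 28.46708·0.112455)
= 282000 / 4.20127 ≈ 67122.52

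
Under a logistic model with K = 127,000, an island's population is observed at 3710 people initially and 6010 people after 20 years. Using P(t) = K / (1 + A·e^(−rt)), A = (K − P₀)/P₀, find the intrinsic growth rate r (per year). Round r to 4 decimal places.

r ≈ 0.0251 per year

A = (127000 − 3710)/3710 = 33.23181
6010 = 127000/(1 + 33.23181·e^(−r·20)) → e^(−20r) = (21.13145 − 1)/33.23181 = 0.605789
r = −ln(0.605789)/20 = 0.50122/20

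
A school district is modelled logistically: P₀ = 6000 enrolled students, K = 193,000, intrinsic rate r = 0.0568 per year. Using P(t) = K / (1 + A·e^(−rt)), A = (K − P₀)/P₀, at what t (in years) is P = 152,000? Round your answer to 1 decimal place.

t ≈ 83.6 years

A = (193000 − 6000)/6000 = 31.16667
152000 = 193000/(1 + 31.16667·e^(−0.0568t)) → 1 + 31.16667·e^(−0.0568t) = 1.26974
e^(−0.0568t) = 0.008655 → t = ln(115.54472)/0.0568 = 4.74966/0.0568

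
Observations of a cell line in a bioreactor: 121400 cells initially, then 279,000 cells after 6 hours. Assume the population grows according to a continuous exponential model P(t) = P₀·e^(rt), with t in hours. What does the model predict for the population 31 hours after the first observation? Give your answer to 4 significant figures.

r = ln(279000/121400) / 6 ≈ 0.138687 per hour
P(31) = 121400 · e^(0.138687·31) = 121400 · 73.64758 ≈ 8940816.65

≈ 8,941,000 cells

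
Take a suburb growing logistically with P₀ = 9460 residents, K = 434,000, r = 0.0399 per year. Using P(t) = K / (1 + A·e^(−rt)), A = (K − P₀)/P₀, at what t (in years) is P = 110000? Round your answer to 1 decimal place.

t ≈ 68.3 years

A = (434000 − 9460)/9460 = 44.87738
110000 = 434000/(1 + 44.87738·e^(−0.0399t)) → 1 + 44.87738·e^(−0.0399t) = 3.94545
e^(−0.0399t) = 0.065633 → t = ln(15.23615)/0.0399 = 2.72367/0.0399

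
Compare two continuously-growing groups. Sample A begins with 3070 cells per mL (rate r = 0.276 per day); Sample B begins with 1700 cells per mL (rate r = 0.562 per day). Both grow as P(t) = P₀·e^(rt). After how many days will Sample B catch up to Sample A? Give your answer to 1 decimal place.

3070·e^(0.276t) = 1700·e^(0.562t)
3070/1700 = e^((0.562 − 0.276)t) → ln(1.80588) = 0.286·t
t = 0.59105 / 0.286

t ≈ 2.1 days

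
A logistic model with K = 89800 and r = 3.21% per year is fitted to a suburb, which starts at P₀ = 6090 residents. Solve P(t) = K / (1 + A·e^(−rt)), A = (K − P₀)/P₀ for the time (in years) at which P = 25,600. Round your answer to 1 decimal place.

A = (89800 − 6090)/6090 = 13.74548
25600 = 89800/(1 + 13.74548·e^(−0.0321t)) → 1 + 13.74548·e^(−0.0321t) = 3.50781
e^(−0.0321t) = 0.182446 → t = ln(5.48107)/0.0321 = 1.7013/0.0321

t ≈ 53.0 years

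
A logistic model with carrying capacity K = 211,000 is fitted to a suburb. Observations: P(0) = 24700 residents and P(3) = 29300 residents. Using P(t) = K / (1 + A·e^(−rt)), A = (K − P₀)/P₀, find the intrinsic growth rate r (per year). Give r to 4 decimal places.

A = (211000 − 24700)/24700 = 7.54251
29300 = 211000/(1 + 7.54251·e^(−r·3)) → e^(−3r) = (7.20137 − 1)/7.54251 = 0.822189
r = −ln(0.822189)/3 = 0.19579/3

r ≈ 0.0653 per year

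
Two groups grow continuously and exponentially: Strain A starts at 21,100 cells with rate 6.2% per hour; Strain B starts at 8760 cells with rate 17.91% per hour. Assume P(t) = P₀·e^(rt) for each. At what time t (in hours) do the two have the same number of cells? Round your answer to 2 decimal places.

21100·e^(0.062t) = 8760·e^(0.1791t)
21100/8760 = e^((0.1791 − 0.062)t) → ln(2.40868) = 0.1171·t
t = 0.87908 / 0.1171

t ≈ 7.51 hours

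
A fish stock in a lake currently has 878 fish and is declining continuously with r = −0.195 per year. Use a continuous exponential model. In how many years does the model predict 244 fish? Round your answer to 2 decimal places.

t ≈ 6.57 years

244 = 878 · e^(-0.195·t)
t = ln(244/878) / -0.195 = ln(0.2779) / -0.195 = -1.28048 / -0.195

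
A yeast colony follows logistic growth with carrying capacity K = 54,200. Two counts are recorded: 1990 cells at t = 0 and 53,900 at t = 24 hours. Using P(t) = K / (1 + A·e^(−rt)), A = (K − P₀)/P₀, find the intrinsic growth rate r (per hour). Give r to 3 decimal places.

r ≈ 0.352 per hour

A = (54200 − 1990)/1990 = 26.23618
53900 = 54200/(1 + 26.23618·e^(−r·24)) → e^(−24r) = (1.00557 − 1)/26.23618 = 0.000212
r = −ln(0.000212)/24 = 8.45824/24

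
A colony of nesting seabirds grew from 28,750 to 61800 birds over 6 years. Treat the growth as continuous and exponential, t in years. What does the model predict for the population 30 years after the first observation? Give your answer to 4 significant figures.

r = ln(61800/28750) / 6 ≈ 0.127544 per year
P(30) = 28750 · e^(0.127544·30) = 28750 · 45.89371 ≈ 1319444.05

≈ 1,319,000 birds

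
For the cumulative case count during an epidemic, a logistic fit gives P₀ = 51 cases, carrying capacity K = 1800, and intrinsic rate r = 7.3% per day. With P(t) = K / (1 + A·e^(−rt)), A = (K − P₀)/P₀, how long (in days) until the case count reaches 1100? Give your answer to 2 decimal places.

t ≈ 54.62 days

A = (1800 − 51)/51 = 34.29412
1100 = 1800/(1 + 34.29412·e^(−0.073t)) → 1 + 34.29412·e^(−0.073t) = 1.63636
e^(−0.073t) = 0.018556 → t = ln(53.89076)/0.073 = 3.98696/0.073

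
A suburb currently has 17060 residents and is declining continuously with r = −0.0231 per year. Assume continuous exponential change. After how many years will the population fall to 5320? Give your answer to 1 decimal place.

t ≈ 50.4 years

5320 = 17060 · e^(-0.0231·t)
t = ln(5320/17060) / -0.0231 = ln(0.31184) / -0.0231 = -1.16526 / -0.0231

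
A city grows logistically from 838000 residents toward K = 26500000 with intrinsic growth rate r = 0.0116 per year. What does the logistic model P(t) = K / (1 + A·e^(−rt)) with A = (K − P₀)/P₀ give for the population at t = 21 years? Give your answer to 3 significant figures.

≈ 1,060,000 residents

A = (26500000 − 838000)/838000 = 30.62291
P(21) = 26500000 / (1 + 30.62291·e^(−0.0116·21)) = 26500000 / (1 + 30.62291·0.783801)
= 26500000 / 25.00227 ≈ 1059903.69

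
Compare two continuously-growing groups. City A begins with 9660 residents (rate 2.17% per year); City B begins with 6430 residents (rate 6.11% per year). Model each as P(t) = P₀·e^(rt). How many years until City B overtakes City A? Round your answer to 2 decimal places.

9660·e^(0.0217t) = 6430·e^(0.0611t)
9660/6430 = e^((0.0611 − 0.0217)t) → ln(1.50233) = 0.0394·t
t = 0.40702 / 0.0394

t ≈ 10.33 years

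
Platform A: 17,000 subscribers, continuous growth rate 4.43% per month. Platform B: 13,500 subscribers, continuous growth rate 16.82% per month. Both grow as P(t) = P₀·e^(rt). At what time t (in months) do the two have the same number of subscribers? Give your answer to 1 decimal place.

17000·e^(0.0443t) = 13500·e^(0.1682t)
17000/13500 = e^((0.1682 − 0.0443)t) → ln(1.25926) = 0.1239·t
t = 0.23052 / 0.1239

t ≈ 1.9 months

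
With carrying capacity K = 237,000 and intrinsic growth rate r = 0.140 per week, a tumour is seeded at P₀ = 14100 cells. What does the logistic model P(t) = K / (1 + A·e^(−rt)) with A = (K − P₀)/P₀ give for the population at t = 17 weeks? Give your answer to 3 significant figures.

≈ 96,200 cells

A = (237000 − 14100)/14100 = 15.80851
P(17) = 237000 / (1 + 15.80851·e^(−0.14·17)) = 237000 / (1 + 15.80851·0.092551)
= 237000 / 2.46309 ≈ 96220.73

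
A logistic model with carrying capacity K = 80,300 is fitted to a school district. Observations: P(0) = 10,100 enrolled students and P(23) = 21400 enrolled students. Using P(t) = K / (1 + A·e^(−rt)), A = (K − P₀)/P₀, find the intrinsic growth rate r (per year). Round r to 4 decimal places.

r ≈ 0.0403 per year

A = (80300 − 10100)/10100 = 6.9505
21400 = 80300/(1 + 6.9505·e^(−r·23)) → e^(−23r) = (3.75234 − 1)/6.9505 = 0.395991
r = −ln(0.395991)/23 = 0.92636/23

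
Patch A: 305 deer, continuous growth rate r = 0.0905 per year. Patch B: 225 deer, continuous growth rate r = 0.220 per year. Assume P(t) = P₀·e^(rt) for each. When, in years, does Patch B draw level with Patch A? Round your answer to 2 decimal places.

t ≈ 2.35 years

305·e^(0.0905t) = 225·e^(0.22t)
305/225 = e^((0.22 − 0.0905)t) → ln(1.35556) = 0.1295·t
t = 0.30421 / 0.1295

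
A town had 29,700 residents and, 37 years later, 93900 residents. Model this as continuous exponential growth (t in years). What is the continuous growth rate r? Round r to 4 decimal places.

93900 = 29700 · e^(r·37)
e^(37r) = 93900/29700 = 3.16162
r = ln(3.16162) / 37 = 1.15108 / 37

r ≈ 0.0311 per year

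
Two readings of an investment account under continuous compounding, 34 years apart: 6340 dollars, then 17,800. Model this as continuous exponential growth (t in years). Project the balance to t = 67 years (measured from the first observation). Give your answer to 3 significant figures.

r = ln(17800/6340) / 34 ≈ 0.030362 per year
P(67) = 6340 · e^(0.030362·67) = 6340 · 7.64672 ≈ 48480.22

≈ 48,500 dollars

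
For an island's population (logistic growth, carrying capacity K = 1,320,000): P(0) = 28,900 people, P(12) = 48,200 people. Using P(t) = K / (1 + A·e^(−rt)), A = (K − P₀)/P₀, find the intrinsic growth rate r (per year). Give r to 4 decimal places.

r ≈ 0.0439 per year

A = (1320000 − 28900)/28900 = 44.67474
48200 = 1320000/(1 + 44.67474·e^(−r·12)) → e^(−12r) = (27.38589 − 1)/44.67474 = 0.590622
r = −ln(0.590622)/12 = 0.52658/12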